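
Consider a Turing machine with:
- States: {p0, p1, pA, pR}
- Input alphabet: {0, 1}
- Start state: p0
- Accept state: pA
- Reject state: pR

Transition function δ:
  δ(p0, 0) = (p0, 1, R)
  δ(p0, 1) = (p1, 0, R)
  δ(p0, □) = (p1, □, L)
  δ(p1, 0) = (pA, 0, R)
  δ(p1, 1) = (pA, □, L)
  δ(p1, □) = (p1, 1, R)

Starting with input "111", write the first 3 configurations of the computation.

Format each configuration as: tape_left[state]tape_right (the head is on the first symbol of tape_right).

Transitions applied:
Step 1: δ(p0, 1) = (p1, 0, R)
Step 2: δ(p1, 1) = (pA, □, L)

The first 3 configurations are:
[p0]111 ⊢ 0[p1]11 ⊢ [pA]0□1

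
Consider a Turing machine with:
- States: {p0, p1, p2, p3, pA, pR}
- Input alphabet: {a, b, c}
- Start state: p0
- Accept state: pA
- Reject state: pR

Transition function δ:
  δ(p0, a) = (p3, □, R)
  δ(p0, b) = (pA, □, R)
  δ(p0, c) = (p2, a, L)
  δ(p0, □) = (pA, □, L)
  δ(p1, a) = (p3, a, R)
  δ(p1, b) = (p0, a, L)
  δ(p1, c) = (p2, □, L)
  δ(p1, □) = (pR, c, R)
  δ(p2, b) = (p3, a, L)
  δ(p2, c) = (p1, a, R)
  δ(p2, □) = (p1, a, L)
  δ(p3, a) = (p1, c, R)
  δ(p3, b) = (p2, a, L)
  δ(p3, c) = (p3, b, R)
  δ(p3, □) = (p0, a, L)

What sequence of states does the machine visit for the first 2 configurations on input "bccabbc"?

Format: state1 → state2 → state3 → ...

Execution trace:
Initial: [p0]bccabbc
Step 1: δ(p0, b) = (pA, □, R) → □[pA]ccabbc

The machine reaches the accept state pA and halts.

State sequence: p0 → pA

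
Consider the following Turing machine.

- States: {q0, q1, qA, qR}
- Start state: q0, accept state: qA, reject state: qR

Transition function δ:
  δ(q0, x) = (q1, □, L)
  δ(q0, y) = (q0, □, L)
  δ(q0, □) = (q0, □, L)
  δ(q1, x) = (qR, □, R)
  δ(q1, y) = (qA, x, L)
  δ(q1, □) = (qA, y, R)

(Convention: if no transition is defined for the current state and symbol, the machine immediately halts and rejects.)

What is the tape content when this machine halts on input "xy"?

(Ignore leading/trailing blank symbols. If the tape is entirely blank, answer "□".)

Execution trace:
Initial: [q0]xy
Step 1: δ(q0, x) = (q1, □, L) → [q1]□□y
Step 2: δ(q1, □) = (qA, y, R) → y[qA]□y

The machine reaches the accept state qA and halts.

Final tape (ignoring leading/trailing blanks): y□y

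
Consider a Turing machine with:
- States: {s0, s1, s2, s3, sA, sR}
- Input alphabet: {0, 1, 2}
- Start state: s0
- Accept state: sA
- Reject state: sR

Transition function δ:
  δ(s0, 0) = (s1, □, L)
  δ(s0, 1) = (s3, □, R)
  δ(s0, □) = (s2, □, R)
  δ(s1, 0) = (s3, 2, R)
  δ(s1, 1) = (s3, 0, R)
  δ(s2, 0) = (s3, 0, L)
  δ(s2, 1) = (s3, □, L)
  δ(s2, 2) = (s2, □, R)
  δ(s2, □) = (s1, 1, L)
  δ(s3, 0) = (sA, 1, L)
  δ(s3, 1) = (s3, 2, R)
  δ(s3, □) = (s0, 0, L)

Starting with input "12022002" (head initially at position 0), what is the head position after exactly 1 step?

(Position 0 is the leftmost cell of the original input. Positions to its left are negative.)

Execution trace (head position shown):
Step 0: [s0]12022002  (head at position 0)
Step 1: move right → □[s3]2022002  (head at position 1)

After 1 step, the head is at position 1.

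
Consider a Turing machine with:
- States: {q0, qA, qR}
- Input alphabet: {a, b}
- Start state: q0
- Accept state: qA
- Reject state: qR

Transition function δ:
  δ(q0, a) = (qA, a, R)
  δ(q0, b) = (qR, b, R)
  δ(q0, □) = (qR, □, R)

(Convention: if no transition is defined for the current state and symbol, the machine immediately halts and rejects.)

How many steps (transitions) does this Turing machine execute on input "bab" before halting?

Execution trace:
Initial: [q0]bab
Step 1: δ(q0, b) = (qR, b, R) → b[qR]ab

The machine reaches the reject state qR and halts.

The machine executed 1 step before halting.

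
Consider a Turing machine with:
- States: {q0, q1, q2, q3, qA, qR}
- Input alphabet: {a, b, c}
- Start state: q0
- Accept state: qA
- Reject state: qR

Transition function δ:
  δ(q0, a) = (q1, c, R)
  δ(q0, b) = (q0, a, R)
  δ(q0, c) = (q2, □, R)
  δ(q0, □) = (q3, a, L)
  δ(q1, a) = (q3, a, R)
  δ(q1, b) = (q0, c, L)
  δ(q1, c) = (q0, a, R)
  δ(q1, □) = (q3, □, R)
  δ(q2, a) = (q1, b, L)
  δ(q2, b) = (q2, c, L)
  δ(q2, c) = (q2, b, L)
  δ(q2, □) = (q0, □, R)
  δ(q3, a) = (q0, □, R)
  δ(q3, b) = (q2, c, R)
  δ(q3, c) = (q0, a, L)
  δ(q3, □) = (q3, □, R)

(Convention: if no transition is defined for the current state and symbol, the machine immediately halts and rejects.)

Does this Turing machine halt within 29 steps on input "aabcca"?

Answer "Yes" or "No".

Execution trace:
Initial: [q0]aabcca
Step 1: δ(q0, a) = (q1, c, R) → c[q1]abcca
Step 2: δ(q1, a) = (q3, a, R) → ca[q3]bcca
Step 3: δ(q3, b) = (q2, c, R) → cac[q2]cca
Step 4: δ(q2, c) = (q2, b, L) → ca[q2]cbca
Step 5: δ(q2, c) = (q2, b, L) → c[q2]abbca
Step 6: δ(q2, a) = (q1, b, L) → [q1]cbbbca
Step 7: δ(q1, c) = (q0, a, R) → a[q0]bbbca
Step 8: δ(q0, b) = (q0, a, R) → aa[q0]bbca
Step 9: δ(q0, b) = (q0, a, R) → aaa[q0]bca
Step 10: δ(q0, b) = (q0, a, R) → aaaa[q0]ca
Step 11: δ(q0, c) = (q2, □, R) → aaaa□[q2]a
Step 12: δ(q2, a) = (q1, b, L) → aaaa[q1]□b
Step 13: δ(q1, □) = (q3, □, R) → aaaa□[q3]b
Step 14: δ(q3, b) = (q2, c, R) → aaaa□c[q2]□
Step 15: δ(q2, □) = (q0, □, R) → aaaa□c□[q0]□
Step 16: δ(q0, □) = (q3, a, L) → aaaa□c[q3]□a
Step 17: δ(q3, □) = (q3, □, R) → aaaa□c□[q3]a
Step 18: δ(q3, a) = (q0, □, R) → aaaa□c□□[q0]□
Step 19: δ(q0, □) = (q3, a, L) → aaaa□c□[q3]□a
Step 20: δ(q3, □) = (q3, □, R) → aaaa□c□□[q3]a
Step 21: δ(q3, a) = (q0, □, R) → aaaa□c□□□[q0]□
Step 22: δ(q0, □) = (q3, a, L) → aaaa□c□□[q3]□a
Step 23: δ(q3, □) = (q3, □, R) → aaaa□c□□□[q3]a
Step 24: δ(q3, a) = (q0, □, R) → aaaa□c□□□□[q0]□
Step 25: δ(q0, □) = (q3, a, L) → aaaa□c□□□[q3]□a
Step 26: δ(q3, □) = (q3, □, R) → aaaa□c□□□□[q3]a
Step 27: δ(q3, a) = (q0, □, R) → aaaa□c□□□□□[q0]□
Step 28: δ(q0, □) = (q3, a, L) → aaaa□c□□□□[q3]□a
Step 29: δ(q3, □) = (q3, □, R) → aaaa□c□□□□□[q3]a

The machine has not reached a halting state after 29 steps.
The machine did not halt within the 29-step bound.

Answer: No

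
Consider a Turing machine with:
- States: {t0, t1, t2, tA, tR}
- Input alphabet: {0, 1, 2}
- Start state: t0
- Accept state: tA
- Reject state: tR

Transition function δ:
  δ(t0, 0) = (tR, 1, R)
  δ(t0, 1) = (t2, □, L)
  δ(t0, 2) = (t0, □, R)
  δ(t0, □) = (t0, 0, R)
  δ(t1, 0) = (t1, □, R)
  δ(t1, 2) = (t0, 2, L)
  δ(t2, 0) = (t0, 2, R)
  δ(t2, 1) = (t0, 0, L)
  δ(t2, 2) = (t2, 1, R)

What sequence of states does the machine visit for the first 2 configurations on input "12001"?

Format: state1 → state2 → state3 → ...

Execution trace:
Initial: [t0]12001
Step 1: δ(t0, 1) = (t2, □, L) → [t2]□□2001

No transition is defined for δ(t2, □). By convention the machine halts and rejects.

State sequence: t0 → t2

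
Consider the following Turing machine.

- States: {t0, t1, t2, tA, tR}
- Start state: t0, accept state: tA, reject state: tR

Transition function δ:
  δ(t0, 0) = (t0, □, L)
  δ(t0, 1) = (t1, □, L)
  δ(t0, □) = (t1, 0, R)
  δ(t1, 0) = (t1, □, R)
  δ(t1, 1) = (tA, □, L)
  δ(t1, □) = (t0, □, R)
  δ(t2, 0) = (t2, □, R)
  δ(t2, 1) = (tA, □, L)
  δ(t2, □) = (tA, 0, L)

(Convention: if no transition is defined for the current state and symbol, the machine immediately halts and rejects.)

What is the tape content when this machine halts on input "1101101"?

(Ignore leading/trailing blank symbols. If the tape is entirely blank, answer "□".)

Execution trace:
Initial: [t0]1101101
Step 1: δ(t0, 1) = (t1, □, L) → [t1]□□101101
Step 2: δ(t1, □) = (t0, □, R) → □[t0]□101101
Step 3: δ(t0, □) = (t1, 0, R) → □0[t1]101101
Step 4: δ(t1, 1) = (tA, □, L) → □[tA]0□01101

The machine reaches the accept state tA and halts.

Final tape (ignoring leading/trailing blanks): 0□01101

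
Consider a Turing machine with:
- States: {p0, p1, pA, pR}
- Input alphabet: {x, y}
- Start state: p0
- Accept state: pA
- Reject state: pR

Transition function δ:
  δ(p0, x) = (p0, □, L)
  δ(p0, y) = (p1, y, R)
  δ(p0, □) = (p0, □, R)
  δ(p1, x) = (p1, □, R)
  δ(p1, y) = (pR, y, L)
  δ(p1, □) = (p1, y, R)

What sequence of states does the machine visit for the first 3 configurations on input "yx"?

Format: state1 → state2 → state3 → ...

Execution trace:
Initial: [p0]yx
Step 1: δ(p0, y) = (p1, y, R) → y[p1]x
Step 2: δ(p1, x) = (p1, □, R) → y□[p1]□

State sequence: p0 → p1 → p1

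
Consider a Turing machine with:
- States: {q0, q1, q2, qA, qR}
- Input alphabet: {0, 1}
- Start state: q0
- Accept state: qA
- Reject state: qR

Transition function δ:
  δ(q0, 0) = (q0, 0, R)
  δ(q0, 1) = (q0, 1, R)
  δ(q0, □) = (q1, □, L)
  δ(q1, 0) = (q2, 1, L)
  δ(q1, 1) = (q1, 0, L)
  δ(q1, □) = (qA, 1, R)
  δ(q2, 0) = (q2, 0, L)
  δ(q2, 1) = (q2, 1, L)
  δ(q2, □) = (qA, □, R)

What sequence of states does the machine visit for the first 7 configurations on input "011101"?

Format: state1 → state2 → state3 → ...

Execution trace:
Initial: [q0]011101
Step 1: δ(q0, 0) = (q0, 0, R) → 0[q0]11101
Step 2: δ(q0, 1) = (q0, 1, R) → 01[q0]1101
Step 3: δ(q0, 1) = (q0, 1, R) → 011[q0]101
Step 4: δ(q0, 1) = (q0, 1, R) → 0111[q0]01
Step 5: δ(q0, 0) = (q0, 0, R) → 01110[q0]1
Step 6: δ(q0, 1) = (q0, 1, R) → 011101[q0]□

State sequence: q0 → q0 → q0 → q0 → q0 → q0 → q0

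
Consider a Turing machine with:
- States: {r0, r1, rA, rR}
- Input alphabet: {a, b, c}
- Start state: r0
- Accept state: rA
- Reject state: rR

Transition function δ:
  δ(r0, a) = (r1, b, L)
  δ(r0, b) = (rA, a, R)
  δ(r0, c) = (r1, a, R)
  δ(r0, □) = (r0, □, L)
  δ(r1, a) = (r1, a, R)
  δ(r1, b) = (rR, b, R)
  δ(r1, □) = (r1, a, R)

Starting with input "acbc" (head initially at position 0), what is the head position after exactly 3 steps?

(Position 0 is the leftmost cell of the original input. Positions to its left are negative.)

Execution trace (head position shown):
Step 0: [r0]acbc  (head at position 0)
Step 1: move left → [r1]□bcbc  (head at position -1)
Step 2: move right → a[r1]bcbc  (head at position 0)
Step 3: move right → ab[rR]cbc  (head at position 1)

After 3 steps, the head is at position 1.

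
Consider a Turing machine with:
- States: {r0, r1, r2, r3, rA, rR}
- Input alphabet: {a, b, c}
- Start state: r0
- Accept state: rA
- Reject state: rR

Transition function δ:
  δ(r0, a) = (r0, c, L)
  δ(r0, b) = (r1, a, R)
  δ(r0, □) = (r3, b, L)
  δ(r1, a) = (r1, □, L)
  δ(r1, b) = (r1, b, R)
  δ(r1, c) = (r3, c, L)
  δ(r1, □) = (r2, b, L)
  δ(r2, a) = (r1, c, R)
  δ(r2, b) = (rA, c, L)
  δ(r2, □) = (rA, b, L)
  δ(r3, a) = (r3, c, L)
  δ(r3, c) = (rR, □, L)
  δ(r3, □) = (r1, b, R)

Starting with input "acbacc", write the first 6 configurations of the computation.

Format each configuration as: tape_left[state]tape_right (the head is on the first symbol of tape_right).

Transitions applied:
Step 1: δ(r0, a) = (r0, c, L)
Step 2: δ(r0, □) = (r3, b, L)
Step 3: δ(r3, □) = (r1, b, R)
Step 4: δ(r1, b) = (r1, b, R)
Step 5: δ(r1, c) = (r3, c, L)

The first 6 configurations are:
[r0]acbacc ⊢ [r0]□ccbacc ⊢ [r3]□bccbacc ⊢ b[r1]bccbacc ⊢ bb[r1]ccbacc ⊢ b[r3]bccbacc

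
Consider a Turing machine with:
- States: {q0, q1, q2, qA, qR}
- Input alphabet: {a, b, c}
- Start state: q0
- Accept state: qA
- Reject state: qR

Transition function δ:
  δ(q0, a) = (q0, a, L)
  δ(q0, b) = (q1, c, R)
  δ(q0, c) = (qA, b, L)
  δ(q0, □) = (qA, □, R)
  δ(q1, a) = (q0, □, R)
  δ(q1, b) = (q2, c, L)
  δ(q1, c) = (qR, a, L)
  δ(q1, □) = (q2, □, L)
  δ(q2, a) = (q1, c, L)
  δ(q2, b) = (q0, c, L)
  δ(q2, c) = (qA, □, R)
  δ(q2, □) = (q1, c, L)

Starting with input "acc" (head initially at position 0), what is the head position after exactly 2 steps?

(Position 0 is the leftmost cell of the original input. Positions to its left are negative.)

Execution trace (head position shown):
Step 0: [q0]acc  (head at position 0)
Step 1: move left → [q0]□acc  (head at position -1)
Step 2: move right → □[qA]acc  (head at position 0)

After 2 steps, the head is at position 0.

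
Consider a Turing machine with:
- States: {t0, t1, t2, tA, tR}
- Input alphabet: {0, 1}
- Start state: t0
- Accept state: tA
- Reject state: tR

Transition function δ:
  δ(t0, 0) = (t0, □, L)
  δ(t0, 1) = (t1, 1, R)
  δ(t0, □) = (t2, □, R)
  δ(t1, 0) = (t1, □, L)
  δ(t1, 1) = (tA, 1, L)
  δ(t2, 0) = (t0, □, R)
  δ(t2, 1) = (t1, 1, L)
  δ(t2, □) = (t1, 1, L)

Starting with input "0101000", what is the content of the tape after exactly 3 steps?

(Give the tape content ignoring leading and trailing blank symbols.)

Execution trace:
Initial: [t0]0101000
Step 1: δ(t0, 0) = (t0, □, L) → [t0]□□101000
Step 2: δ(t0, □) = (t2, □, R) → □[t2]□101000
Step 3: δ(t2, □) = (t1, 1, L) → [t1]□1101000

No transition is defined for δ(t1, □). By convention the machine halts and rejects.

After 3 steps, the tape (ignoring leading/trailing blanks) is: 1101000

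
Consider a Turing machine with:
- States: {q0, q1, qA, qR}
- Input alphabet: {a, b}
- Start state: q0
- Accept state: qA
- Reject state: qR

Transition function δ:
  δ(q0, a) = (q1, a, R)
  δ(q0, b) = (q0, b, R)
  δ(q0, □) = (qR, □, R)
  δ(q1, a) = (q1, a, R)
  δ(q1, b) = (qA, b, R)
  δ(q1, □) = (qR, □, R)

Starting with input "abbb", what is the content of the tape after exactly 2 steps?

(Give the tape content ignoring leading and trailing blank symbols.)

Execution trace:
Initial: [q0]abbb
Step 1: δ(q0, a) = (q1, a, R) → a[q1]bbb
Step 2: δ(q1, b) = (qA, b, R) → ab[qA]bb

The machine reaches the accept state qA and halts.

After 2 steps, the tape (ignoring leading/trailing blanks) is: abbb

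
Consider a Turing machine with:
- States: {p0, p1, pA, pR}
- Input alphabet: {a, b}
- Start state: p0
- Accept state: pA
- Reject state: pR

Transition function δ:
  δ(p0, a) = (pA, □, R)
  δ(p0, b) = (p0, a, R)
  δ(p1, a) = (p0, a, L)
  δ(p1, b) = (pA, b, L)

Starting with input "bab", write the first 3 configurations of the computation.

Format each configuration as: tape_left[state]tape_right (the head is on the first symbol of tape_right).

Transitions applied:
Step 1: δ(p0, b) = (p0, a, R)
Step 2: δ(p0, a) = (pA, □, R)

The first 3 configurations are:
[p0]bab ⊢ a[p0]ab ⊢ a□[pA]b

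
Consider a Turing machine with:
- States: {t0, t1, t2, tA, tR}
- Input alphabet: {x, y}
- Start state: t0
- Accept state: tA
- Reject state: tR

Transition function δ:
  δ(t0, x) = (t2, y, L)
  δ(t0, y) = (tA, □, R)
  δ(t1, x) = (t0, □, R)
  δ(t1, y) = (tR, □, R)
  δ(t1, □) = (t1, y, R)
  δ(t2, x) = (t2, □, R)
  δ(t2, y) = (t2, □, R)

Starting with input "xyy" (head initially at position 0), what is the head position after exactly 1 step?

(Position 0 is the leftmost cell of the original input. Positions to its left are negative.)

Execution trace (head position shown):
Step 0: [t0]xyy  (head at position 0)
Step 1: move left → [t2]□yyy  (head at position -1)

After 1 step, the head is at position -1.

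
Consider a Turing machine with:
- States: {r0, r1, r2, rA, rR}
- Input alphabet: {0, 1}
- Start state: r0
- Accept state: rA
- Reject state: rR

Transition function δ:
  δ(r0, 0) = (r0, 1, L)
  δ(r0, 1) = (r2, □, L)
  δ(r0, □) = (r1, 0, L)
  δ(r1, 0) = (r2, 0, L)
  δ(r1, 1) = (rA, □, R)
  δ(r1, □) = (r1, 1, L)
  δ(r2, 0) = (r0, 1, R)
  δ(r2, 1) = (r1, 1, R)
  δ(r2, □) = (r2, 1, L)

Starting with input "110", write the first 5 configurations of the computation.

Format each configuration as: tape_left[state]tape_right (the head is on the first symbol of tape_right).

Transitions applied:
Step 1: δ(r0, 1) = (r2, □, L)
Step 2: δ(r2, □) = (r2, 1, L)
Step 3: δ(r2, □) = (r2, 1, L)
Step 4: δ(r2, □) = (r2, 1, L)

The first 5 configurations are:
[r0]110 ⊢ [r2]□□10 ⊢ [r2]□1□10 ⊢ [r2]□11□10 ⊢ [r2]□111□10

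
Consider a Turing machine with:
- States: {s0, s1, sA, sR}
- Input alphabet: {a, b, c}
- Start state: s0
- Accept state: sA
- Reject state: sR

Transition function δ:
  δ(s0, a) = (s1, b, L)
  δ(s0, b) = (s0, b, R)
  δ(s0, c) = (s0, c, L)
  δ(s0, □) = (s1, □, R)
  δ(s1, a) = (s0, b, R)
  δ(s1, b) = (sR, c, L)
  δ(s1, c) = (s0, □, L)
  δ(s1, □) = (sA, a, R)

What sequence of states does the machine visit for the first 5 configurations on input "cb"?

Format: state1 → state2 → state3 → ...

Execution trace:
Initial: [s0]cb
Step 1: δ(s0, c) = (s0, c, L) → [s0]□cb
Step 2: δ(s0, □) = (s1, □, R) → □[s1]cb
Step 3: δ(s1, c) = (s0, □, L) → [s0]□□b
Step 4: δ(s0, □) = (s1, □, R) → □[s1]□b

State sequence: s0 → s0 → s1 → s0 → s1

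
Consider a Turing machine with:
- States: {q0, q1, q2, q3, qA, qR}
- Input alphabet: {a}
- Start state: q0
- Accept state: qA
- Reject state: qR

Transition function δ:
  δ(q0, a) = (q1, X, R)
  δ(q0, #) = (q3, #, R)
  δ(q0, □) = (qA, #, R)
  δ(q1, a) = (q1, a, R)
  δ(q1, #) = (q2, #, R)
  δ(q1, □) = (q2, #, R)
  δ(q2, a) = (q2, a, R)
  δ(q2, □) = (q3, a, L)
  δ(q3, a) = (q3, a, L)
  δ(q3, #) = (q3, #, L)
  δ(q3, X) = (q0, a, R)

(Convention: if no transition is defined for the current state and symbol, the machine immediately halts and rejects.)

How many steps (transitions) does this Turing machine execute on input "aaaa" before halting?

Execution trace:
Initial: [q0]aaaa
Step 1: δ(q0, a) = (q1, X, R) → X[q1]aaa
Step 2: δ(q1, a) = (q1, a, R) → Xa[q1]aa
Step 3: δ(q1, a) = (q1, a, R) → Xaa[q1]a
Step 4: δ(q1, a) = (q1, a, R) → Xaaa[q1]□
Step 5: δ(q1, □) = (q2, #, R) → Xaaa#[q2]□
Step 6: δ(q2, □) = (q3, a, L) → Xaaa[q3]#a
Step 7: δ(q3, #) = (q3, #, L) → Xaa[q3]a#a
Step 8: δ(q3, a) = (q3, a, L) → Xa[q3]aa#a
Step 9: δ(q3, a) = (q3, a, L) → X[q3]aaa#a
Step 10: δ(q3, a) = (q3, a, L) → [q3]Xaaa#a
Step 11: δ(q3, X) = (q0, a, R) → a[q0]aaa#a
Step 12: δ(q0, a) = (q1, X, R) → aX[q1]aa#a
Step 13: δ(q1, a) = (q1, a, R) → aXa[q1]a#a
Step 14: δ(q1, a) = (q1, a, R) → aXaa[q1]#a
Step 15: δ(q1, #) = (q2, #, R) → aXaa#[q2]a
Step 16: δ(q2, a) = (q2, a, R) → aXaa#a[q2]□
Step 17: δ(q2, □) = (q3, a, L) → aXaa#[q3]aa
Step 18: δ(q3, a) = (q3, a, L) → aXaa[q3]#aa
Step 19: δ(q3, #) = (q3, #, L) → aXa[q3]a#aa
Step 20: δ(q3, a) = (q3, a, L) → aX[q3]aa#aa
Step 21: δ(q3, a) = (q3, a, L) → a[q3]Xaa#aa
Step 22: δ(q3, X) = (q0, a, R) → aa[q0]aa#aa
Step 23: δ(q0, a) = (q1, X, R) → aaX[q1]a#aa
Step 24: δ(q1, a) = (q1, a, R) → aaXa[q1]#aa
Step 25: δ(q1, #) = (q2, #, R) → aaXa#[q2]aa
Step 26: δ(q2, a) = (q2, a, R) → aaXa#a[q2]a
Step 27: δ(q2, a) = (q2, a, R) → aaXa#aa[q2]□
Step 28: δ(q2, □) = (q3, a, L) → aaXa#a[q3]aa
Step 29: δ(q3, a) = (q3, a, L) → aaXa#[q3]aaa
Step 30: δ(q3, a) = (q3, a, L) → aaXa[q3]#aaa
Step 31: δ(q3, #) = (q3, #, L) → aaX[q3]a#aaa
Step 32: δ(q3, a) = (q3, a, L) → aa[q3]Xa#aaa
Step 33: δ(q3, X) = (q0, a, R) → aaa[q0]a#aaa
Step 34: δ(q0, a) = (q1, X, R) → aaaX[q1]#aaa
Step 35: δ(q1, #) = (q2, #, R) → aaaX#[q2]aaa
Step 36: δ(q2, a) = (q2, a, R) → aaaX#a[q2]aa
Step 37: δ(q2, a) = (q2, a, R) → aaaX#aa[q2]a
Step 38: δ(q2, a) = (q2, a, R) → aaaX#aaa[q2]□
Step 39: δ(q2, □) = (q3, a, L) → aaaX#aa[q3]aa
Step 40: δ(q3, a) = (q3, a, L) → aaaX#a[q3]aaa
Step 41: δ(q3, a) = (q3, a, L) → aaaX#[q3]aaaa
Step 42: δ(q3, a) = (q3, a, L) → aaaX[q3]#aaaa
Step 43: δ(q3, #) = (q3, #, L) → aaa[q3]X#aaaa
Step 44: δ(q3, X) = (q0, a, R) → aaaa[q0]#aaaa
Step 45: δ(q0, #) = (q3, #, R) → aaaa#[q3]aaaa
Step 46: δ(q3, a) = (q3, a, L) → aaaa[q3]#aaaa
Step 47: δ(q3, #) = (q3, #, L) → aaa[q3]a#aaaa
Step 48: δ(q3, a) = (q3, a, L) → aa[q3]aa#aaaa
Step 49: δ(q3, a) = (q3, a, L) → a[q3]aaa#aaaa
Step 50: δ(q3, a) = (q3, a, L) → [q3]aaaa#aaaa
Step 51: δ(q3, a) = (q3, a, L) → [q3]□aaaa#aaaa

No transition is defined for δ(q3, □). By convention the machine halts and rejects.

The machine executed 51 steps before halting.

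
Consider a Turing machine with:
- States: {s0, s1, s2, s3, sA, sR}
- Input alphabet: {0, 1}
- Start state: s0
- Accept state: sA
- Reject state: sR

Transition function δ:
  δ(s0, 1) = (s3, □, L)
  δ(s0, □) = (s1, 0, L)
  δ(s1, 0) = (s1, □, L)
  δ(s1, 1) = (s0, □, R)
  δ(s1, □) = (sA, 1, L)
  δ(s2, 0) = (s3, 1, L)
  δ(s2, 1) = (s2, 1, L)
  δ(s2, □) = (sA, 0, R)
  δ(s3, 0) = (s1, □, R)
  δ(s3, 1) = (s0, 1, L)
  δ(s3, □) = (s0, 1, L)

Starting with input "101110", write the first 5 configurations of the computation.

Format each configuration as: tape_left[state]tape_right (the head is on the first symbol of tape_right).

Transitions applied:
Step 1: δ(s0, 1) = (s3, □, L)
Step 2: δ(s3, □) = (s0, 1, L)
Step 3: δ(s0, □) = (s1, 0, L)
Step 4: δ(s1, □) = (sA, 1, L)

The first 5 configurations are:
[s0]101110 ⊢ [s3]□□01110 ⊢ [s0]□1□01110 ⊢ [s1]□01□01110 ⊢ [sA]□101□01110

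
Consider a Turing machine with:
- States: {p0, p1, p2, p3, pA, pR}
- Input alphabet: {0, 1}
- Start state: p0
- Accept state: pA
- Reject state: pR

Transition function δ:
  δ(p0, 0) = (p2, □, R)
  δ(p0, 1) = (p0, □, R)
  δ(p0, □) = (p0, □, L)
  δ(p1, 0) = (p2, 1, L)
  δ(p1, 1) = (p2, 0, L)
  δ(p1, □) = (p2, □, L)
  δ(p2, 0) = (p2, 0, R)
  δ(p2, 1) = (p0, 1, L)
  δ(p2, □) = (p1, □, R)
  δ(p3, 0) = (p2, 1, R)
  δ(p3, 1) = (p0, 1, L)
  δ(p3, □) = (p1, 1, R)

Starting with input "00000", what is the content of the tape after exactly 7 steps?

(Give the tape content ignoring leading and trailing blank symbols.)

Execution trace:
Initial: [p0]00000
Step 1: δ(p0, 0) = (p2, □, R) → □[p2]0000
Step 2: δ(p2, 0) = (p2, 0, R) → □0[p2]000
Step 3: δ(p2, 0) = (p2, 0, R) → □00[p2]00
Step 4: δ(p2, 0) = (p2, 0, R) → □000[p2]0
Step 5: δ(p2, 0) = (p2, 0, R) → □0000[p2]□
Step 6: δ(p2, □) = (p1, □, R) → □0000□[p1]□
Step 7: δ(p1, □) = (p2, □, L) → □0000[p2]□□

After 7 steps, the tape (ignoring leading/trailing blanks) is: 0000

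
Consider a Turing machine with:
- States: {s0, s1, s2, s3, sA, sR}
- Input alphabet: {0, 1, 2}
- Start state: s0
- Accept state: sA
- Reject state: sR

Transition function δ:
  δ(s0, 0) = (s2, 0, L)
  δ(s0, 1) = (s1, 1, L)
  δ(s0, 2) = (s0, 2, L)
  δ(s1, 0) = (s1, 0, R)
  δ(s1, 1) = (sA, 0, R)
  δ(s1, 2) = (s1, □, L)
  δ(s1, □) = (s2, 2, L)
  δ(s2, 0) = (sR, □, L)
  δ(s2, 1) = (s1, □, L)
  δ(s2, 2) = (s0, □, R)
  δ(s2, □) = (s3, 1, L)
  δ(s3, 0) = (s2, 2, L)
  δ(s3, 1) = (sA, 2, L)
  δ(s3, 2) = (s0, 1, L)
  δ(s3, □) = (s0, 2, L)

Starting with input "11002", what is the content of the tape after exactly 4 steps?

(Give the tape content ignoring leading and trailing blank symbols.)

Execution trace:
Initial: [s0]11002
Step 1: δ(s0, 1) = (s1, 1, L) → [s1]□11002
Step 2: δ(s1, □) = (s2, 2, L) → [s2]□211002
Step 3: δ(s2, □) = (s3, 1, L) → [s3]□1211002
Step 4: δ(s3, □) = (s0, 2, L) → [s0]□21211002

No transition is defined for δ(s0, □). By convention the machine halts and rejects.

After 4 steps, the tape (ignoring leading/trailing blanks) is: 21211002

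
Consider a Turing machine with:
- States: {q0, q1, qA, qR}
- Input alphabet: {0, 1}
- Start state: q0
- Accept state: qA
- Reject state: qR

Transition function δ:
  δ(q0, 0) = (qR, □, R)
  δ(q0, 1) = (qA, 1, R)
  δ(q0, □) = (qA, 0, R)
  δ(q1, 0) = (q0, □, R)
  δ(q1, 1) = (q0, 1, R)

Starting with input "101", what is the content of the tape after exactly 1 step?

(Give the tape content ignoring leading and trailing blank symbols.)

Execution trace:
Initial: [q0]101
Step 1: δ(q0, 1) = (qA, 1, R) → 1[qA]01

The machine reaches the accept state qA and halts.

After 1 step, the tape (ignoring leading/trailing blanks) is: 101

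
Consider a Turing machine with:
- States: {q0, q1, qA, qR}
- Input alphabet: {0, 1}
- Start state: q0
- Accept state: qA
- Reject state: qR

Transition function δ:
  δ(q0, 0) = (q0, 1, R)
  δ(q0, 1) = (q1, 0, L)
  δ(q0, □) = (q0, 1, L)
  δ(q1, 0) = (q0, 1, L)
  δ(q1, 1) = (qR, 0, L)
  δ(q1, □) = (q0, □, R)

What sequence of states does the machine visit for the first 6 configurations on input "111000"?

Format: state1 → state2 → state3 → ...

Execution trace:
Initial: [q0]111000
Step 1: δ(q0, 1) = (q1, 0, L) → [q1]□011000
Step 2: δ(q1, □) = (q0, □, R) → □[q0]011000
Step 3: δ(q0, 0) = (q0, 1, R) → □1[q0]11000
Step 4: δ(q0, 1) = (q1, 0, L) → □[q1]101000
Step 5: δ(q1, 1) = (qR, 0, L) → [qR]□001000

The machine reaches the reject state qR and halts.

State sequence: q0 → q1 → q0 → q0 → q1 → qR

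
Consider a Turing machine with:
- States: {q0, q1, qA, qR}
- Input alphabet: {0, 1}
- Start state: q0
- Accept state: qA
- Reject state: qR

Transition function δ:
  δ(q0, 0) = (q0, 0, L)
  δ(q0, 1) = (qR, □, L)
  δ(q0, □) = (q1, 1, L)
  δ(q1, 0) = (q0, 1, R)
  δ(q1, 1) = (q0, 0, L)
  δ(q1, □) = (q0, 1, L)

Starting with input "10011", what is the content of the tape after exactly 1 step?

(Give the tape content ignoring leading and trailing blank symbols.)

Execution trace:
Initial: [q0]10011
Step 1: δ(q0, 1) = (qR, □, L) → [qR]□□0011

The machine reaches the reject state qR and halts.

After 1 step, the tape (ignoring leading/trailing blanks) is: 0011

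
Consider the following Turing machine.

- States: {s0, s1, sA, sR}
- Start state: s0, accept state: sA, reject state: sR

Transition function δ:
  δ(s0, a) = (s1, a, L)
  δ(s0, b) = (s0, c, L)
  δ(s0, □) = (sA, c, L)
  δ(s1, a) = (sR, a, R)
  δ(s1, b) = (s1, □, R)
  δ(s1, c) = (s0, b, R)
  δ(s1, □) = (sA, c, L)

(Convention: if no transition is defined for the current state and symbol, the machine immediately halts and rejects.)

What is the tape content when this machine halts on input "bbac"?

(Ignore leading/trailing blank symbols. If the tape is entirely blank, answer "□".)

Execution trace:
Initial: [s0]bbac
Step 1: δ(s0, b) = (s0, c, L) → [s0]□cbac
Step 2: δ(s0, □) = (sA, c, L) → [sA]□ccbac

The machine reaches the accept state sA and halts.

Final tape (ignoring leading/trailing blanks): ccbac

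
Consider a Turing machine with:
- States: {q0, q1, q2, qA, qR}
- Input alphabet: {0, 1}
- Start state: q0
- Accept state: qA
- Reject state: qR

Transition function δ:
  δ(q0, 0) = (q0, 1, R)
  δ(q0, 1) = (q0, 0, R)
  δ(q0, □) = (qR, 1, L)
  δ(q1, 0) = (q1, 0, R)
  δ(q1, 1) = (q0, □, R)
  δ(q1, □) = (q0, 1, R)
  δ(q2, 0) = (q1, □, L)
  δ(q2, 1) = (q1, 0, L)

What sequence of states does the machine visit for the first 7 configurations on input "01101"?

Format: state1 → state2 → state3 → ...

Execution trace:
Initial: [q0]01101
Step 1: δ(q0, 0) = (q0, 1, R) → 1[q0]1101
Step 2: δ(q0, 1) = (q0, 0, R) → 10[q0]101
Step 3: δ(q0, 1) = (q0, 0, R) → 100[q0]01
Step 4: δ(q0, 0) = (q0, 1, R) → 1001[q0]1
Step 5: δ(q0, 1) = (q0, 0, R) → 10010[q0]□
Step 6: δ(q0, □) = (qR, 1, L) → 1001[qR]01

The machine reaches the reject state qR and halts.

State sequence: q0 → q0 → q0 → q0 → q0 → q0 → qR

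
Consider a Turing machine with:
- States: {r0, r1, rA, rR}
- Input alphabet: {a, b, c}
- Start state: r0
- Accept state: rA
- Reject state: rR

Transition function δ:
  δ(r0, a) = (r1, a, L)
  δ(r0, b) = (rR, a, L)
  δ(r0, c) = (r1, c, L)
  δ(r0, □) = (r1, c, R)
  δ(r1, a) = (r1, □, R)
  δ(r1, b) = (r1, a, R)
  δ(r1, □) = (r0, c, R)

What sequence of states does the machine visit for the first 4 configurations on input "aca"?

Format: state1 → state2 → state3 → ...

Execution trace:
Initial: [r0]aca
Step 1: δ(r0, a) = (r1, a, L) → [r1]□aca
Step 2: δ(r1, □) = (r0, c, R) → c[r0]aca
Step 3: δ(r0, a) = (r1, a, L) → [r1]caca

No transition is defined for δ(r1, c). By convention the machine halts and rejects.

State sequence: r0 → r1 → r0 → r1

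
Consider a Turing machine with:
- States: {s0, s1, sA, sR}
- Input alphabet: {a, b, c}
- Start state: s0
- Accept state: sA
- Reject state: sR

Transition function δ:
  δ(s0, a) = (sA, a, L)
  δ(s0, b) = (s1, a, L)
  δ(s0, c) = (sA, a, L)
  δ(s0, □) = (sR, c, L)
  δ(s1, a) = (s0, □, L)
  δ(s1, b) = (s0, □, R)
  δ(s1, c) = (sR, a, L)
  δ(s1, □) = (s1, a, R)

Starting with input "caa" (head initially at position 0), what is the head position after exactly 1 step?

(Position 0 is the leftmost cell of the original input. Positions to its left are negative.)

Execution trace (head position shown):
Step 0: [s0]caa  (head at position 0)
Step 1: move left → [sA]□aaa  (head at position -1)

After 1 step, the head is at position -1.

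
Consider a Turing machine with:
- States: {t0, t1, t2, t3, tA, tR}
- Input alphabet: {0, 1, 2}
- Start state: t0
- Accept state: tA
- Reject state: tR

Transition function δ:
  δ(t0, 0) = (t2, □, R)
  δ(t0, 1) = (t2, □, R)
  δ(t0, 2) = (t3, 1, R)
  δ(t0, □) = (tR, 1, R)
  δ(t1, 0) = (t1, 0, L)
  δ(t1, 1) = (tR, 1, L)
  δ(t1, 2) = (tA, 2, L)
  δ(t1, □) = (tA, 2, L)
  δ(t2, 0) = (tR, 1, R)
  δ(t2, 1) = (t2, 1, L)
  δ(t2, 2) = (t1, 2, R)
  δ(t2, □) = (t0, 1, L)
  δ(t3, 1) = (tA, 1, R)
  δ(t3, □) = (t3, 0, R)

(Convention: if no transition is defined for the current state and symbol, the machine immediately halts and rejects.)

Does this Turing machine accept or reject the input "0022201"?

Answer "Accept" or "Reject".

Execution trace:
Initial: [t0]0022201
Step 1: δ(t0, 0) = (t2, □, R) → □[t2]022201
Step 2: δ(t2, 0) = (tR, 1, R) → □1[tR]22201

The machine reaches the reject state tR and halts.

Answer: Reject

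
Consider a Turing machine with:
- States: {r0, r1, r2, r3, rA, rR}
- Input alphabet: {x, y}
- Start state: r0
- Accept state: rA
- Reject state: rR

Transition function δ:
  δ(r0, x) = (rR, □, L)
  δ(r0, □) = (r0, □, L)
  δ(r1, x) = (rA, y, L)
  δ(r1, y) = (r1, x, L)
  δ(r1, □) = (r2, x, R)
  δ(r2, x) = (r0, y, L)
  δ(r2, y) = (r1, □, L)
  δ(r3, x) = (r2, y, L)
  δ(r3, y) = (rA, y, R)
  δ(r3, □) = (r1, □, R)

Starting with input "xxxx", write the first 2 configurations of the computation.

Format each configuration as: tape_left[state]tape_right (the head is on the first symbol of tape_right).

Transitions applied:
Step 1: δ(r0, x) = (rR, □, L)

The first 2 configurations are:
[r0]xxxx ⊢ [rR]□□xxx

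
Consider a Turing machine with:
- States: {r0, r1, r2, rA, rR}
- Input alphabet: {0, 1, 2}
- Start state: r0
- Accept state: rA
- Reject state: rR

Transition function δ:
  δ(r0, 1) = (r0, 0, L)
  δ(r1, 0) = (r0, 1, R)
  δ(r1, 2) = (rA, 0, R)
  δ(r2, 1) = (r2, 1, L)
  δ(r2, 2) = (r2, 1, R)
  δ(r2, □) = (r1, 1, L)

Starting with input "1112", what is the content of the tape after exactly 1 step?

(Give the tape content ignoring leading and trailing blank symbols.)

Execution trace:
Initial: [r0]1112
Step 1: δ(r0, 1) = (r0, 0, L) → [r0]□0112

No transition is defined for δ(r0, □). By convention the machine halts and rejects.

After 1 step, the tape (ignoring leading/trailing blanks) is: 0112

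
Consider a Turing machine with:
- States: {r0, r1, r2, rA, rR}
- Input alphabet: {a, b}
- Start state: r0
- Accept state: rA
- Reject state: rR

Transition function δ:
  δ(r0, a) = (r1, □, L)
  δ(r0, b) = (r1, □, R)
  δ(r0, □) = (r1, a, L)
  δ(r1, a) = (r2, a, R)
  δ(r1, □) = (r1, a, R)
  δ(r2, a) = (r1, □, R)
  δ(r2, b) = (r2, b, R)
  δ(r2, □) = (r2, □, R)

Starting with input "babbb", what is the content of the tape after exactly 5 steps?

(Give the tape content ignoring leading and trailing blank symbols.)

Execution trace:
Initial: [r0]babbb
Step 1: δ(r0, b) = (r1, □, R) → □[r1]abbb
Step 2: δ(r1, a) = (r2, a, R) → □a[r2]bbb
Step 3: δ(r2, b) = (r2, b, R) → □ab[r2]bb
Step 4: δ(r2, b) = (r2, b, R) → □abb[r2]b
Step 5: δ(r2, b) = (r2, b, R) → □abbb[r2]□

After 5 steps, the tape (ignoring leading/trailing blanks) is: abbb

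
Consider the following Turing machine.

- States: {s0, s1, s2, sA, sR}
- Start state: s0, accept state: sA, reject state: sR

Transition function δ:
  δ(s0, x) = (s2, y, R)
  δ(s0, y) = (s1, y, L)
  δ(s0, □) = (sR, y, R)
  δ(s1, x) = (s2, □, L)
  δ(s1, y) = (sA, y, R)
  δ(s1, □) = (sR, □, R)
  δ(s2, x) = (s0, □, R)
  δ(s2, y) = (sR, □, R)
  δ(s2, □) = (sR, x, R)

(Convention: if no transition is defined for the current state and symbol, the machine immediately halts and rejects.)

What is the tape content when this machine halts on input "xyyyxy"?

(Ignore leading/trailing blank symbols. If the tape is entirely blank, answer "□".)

Execution trace:
Initial: [s0]xyyyxy
Step 1: δ(s0, x) = (s2, y, R) → y[s2]yyyxy
Step 2: δ(s2, y) = (sR, □, R) → y□[sR]yyxy

The machine reaches the reject state sR and halts.

Final tape (ignoring leading/trailing blanks): y□yyxy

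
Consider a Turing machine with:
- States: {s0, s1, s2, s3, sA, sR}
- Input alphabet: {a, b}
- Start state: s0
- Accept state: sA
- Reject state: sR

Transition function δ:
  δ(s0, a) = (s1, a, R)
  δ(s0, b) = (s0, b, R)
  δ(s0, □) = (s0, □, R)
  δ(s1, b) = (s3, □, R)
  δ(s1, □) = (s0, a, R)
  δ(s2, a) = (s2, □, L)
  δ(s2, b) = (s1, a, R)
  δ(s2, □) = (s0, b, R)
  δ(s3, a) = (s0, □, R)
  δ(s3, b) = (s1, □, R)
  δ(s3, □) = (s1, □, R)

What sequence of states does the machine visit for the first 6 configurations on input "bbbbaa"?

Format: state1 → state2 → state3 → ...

Execution trace:
Initial: [s0]bbbbaa
Step 1: δ(s0, b) = (s0, b, R) → b[s0]bbbaa
Step 2: δ(s0, b) = (s0, b, R) → bb[s0]bbaa
Step 3: δ(s0, b) = (s0, b, R) → bbb[s0]baa
Step 4: δ(s0, b) = (s0, b, R) → bbbb[s0]aa
Step 5: δ(s0, a) = (s1, a, R) → bbbba[s1]a

No transition is defined for δ(s1, a). By convention the machine halts and rejects.

State sequence: s0 → s0 → s0 → s0 → s0 → s1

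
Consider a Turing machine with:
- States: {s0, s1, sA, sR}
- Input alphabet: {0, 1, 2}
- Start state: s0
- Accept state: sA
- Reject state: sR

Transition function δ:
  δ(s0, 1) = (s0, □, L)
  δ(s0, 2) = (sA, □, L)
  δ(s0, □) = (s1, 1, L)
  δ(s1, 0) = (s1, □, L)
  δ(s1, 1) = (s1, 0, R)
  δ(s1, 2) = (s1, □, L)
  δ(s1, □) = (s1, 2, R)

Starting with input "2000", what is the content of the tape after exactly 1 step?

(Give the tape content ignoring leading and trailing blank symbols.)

Execution trace:
Initial: [s0]2000
Step 1: δ(s0, 2) = (sA, □, L) → [sA]□□000

The machine reaches the accept state sA and halts.

After 1 step, the tape (ignoring leading/trailing blanks) is: 000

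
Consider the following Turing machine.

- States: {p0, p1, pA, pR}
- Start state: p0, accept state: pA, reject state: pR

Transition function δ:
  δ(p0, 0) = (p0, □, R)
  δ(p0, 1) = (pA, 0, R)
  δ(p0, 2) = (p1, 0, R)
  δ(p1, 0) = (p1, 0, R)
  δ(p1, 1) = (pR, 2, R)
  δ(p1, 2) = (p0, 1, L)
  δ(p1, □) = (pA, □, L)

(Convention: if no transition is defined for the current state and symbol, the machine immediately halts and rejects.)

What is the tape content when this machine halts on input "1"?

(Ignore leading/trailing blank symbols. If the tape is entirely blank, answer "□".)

Execution trace:
Initial: [p0]1
Step 1: δ(p0, 1) = (pA, 0, R) → 0[pA]□

The machine reaches the accept state pA and halts.

Final tape (ignoring leading/trailing blanks): 0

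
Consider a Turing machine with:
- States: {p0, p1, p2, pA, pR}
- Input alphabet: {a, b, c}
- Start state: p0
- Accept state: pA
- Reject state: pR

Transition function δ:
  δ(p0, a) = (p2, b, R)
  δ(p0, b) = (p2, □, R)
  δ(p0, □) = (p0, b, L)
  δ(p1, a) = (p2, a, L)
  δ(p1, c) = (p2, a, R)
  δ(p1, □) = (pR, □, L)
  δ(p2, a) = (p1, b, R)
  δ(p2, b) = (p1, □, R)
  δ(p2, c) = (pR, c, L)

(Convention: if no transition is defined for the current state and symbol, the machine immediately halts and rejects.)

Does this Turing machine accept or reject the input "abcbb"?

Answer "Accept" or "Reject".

Execution trace:
Initial: [p0]abcbb
Step 1: δ(p0, a) = (p2, b, R) → b[p2]bcbb
Step 2: δ(p2, b) = (p1, □, R) → b□[p1]cbb
Step 3: δ(p1, c) = (p2, a, R) → b□a[p2]bb
Step 4: δ(p2, b) = (p1, □, R) → b□a□[p1]b

No transition is defined for δ(p1, b). By convention the machine halts and rejects.

Answer: Reject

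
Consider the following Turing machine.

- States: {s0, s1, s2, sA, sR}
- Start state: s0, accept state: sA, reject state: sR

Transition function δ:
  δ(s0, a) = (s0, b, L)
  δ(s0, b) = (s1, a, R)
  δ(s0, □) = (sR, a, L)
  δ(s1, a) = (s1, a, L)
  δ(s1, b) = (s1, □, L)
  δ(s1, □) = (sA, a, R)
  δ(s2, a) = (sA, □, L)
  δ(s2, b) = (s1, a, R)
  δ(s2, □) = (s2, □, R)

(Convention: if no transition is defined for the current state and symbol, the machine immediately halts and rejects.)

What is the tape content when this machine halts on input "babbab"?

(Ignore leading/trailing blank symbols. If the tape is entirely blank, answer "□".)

Execution trace:
Initial: [s0]babbab
Step 1: δ(s0, b) = (s1, a, R) → a[s1]abbab
Step 2: δ(s1, a) = (s1, a, L) → [s1]aabbab
Step 3: δ(s1, a) = (s1, a, L) → [s1]□aabbab
Step 4: δ(s1, □) = (sA, a, R) → a[sA]aabbab

The machine reaches the accept state sA and halts.

Final tape (ignoring leading/trailing blanks): aaabbab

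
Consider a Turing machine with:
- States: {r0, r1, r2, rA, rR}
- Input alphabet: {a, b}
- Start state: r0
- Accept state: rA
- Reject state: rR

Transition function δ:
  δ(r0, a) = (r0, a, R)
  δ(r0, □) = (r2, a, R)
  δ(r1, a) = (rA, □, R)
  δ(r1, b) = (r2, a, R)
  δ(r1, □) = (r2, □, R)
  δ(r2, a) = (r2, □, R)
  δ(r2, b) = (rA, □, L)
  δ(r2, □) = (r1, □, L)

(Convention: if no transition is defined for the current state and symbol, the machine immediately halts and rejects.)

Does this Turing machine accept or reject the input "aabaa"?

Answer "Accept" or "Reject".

Execution trace:
Initial: [r0]aabaa
Step 1: δ(r0, a) = (r0, a, R) → a[r0]abaa
Step 2: δ(r0, a) = (r0, a, R) → aa[r0]baa

No transition is defined for δ(r0, b). By convention the machine halts and rejects.

Answer: Reject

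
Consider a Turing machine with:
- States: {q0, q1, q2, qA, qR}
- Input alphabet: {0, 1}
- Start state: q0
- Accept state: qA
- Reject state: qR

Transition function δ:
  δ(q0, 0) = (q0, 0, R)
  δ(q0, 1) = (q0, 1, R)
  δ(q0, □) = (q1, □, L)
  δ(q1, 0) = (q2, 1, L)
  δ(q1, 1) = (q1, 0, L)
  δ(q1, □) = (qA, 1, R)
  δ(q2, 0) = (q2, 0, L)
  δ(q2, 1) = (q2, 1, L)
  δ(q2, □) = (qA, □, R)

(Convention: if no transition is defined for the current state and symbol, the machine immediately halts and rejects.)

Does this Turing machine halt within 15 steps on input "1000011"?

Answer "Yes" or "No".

Execution trace:
Initial: [q0]1000011
Step 1: δ(q0, 1) = (q0, 1, R) → 1[q0]000011
Step 2: δ(q0, 0) = (q0, 0, R) → 10[q0]00011
Step 3: δ(q0, 0) = (q0, 0, R) → 100[q0]0011
Step 4: δ(q0, 0) = (q0, 0, R) → 1000[q0]011
Step 5: δ(q0, 0) = (q0, 0, R) → 10000[q0]11
Step 6: δ(q0, 1) = (q0, 1, R) → 100001[q0]1
Step 7: δ(q0, 1) = (q0, 1, R) → 1000011[q0]□
Step 8: δ(q0, □) = (q1, □, L) → 100001[q1]1□
Step 9: δ(q1, 1) = (q1, 0, L) → 10000[q1]10□
Step 10: δ(q1, 1) = (q1, 0, L) → 1000[q1]000□
Step 11: δ(q1, 0) = (q2, 1, L) → 100[q2]0100□
Step 12: δ(q2, 0) = (q2, 0, L) → 10[q2]00100□
Step 13: δ(q2, 0) = (q2, 0, L) → 1[q2]000100□
Step 14: δ(q2, 0) = (q2, 0, L) → [q2]1000100□
Step 15: δ(q2, 1) = (q2, 1, L) → [q2]□1000100□

The machine has not reached a halting state after 15 steps.
The machine did not halt within the 15-step bound.

Answer: No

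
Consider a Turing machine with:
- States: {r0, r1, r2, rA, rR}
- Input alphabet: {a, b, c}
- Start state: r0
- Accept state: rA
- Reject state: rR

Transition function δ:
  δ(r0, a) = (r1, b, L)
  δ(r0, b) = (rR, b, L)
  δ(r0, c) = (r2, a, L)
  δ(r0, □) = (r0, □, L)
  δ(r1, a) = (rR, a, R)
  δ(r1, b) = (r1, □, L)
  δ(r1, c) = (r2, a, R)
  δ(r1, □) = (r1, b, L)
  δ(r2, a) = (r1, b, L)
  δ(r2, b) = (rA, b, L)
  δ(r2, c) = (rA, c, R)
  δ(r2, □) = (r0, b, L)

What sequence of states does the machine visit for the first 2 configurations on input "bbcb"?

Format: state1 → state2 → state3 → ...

Execution trace:
Initial: [r0]bbcb
Step 1: δ(r0, b) = (rR, b, L) → [rR]□bbcb

The machine reaches the reject state rR and halts.

State sequence: r0 → rR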